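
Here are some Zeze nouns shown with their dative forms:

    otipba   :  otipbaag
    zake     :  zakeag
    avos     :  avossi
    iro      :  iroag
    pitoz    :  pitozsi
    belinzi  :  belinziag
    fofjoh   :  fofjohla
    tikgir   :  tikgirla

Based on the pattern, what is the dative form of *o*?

The pattern is sibilance of the final sound: -si when the stem ends in a sibilant (*avos*, *pitoz*); -la when the stem ends in a non-sibilant consonant (*fofjoh*, *tikgir*); -ag when the stem ends in a vowel (*otipba*, *zake*, *iro*, *belinzi*).
The final sound of *o* is /o/, which is a vowel, so the suffix is -ag, giving *oag*.

oag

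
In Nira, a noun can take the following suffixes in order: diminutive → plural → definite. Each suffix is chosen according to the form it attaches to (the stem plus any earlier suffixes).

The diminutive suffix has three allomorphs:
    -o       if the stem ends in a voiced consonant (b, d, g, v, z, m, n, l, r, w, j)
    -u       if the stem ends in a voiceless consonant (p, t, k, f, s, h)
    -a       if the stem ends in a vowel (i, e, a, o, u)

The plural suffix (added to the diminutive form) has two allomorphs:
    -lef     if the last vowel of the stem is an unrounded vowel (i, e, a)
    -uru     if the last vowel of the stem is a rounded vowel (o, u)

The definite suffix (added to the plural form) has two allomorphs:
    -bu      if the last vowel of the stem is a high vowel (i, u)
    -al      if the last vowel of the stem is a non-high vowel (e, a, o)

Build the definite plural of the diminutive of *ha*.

haalefal

Since the final sound of *ha* is /a/ (a vowel), it takes -a, giving *haa*.
The last vowel of the diminutive form *haa* is /a/, which is an unrounded vowel, so the plural suffix is -lef, giving *haalef*.
The plural form *haalef*: last vowel = /e/, a non-high vowel → -al → *haalefal*.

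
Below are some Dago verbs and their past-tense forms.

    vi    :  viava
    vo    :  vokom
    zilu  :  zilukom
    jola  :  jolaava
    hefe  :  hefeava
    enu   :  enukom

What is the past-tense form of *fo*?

fokom

The pattern is rounding harmony: -kom when the last vowel of the stem is a rounded vowel (*vo*, *zilu*, *enu*); -ava when the last vowel of the stem is an unrounded vowel (*vi*, *jola*, *hefe*).
Since the last vowel of *fo* is /o/ (a rounded vowel), it takes -kom, giving *fokom*.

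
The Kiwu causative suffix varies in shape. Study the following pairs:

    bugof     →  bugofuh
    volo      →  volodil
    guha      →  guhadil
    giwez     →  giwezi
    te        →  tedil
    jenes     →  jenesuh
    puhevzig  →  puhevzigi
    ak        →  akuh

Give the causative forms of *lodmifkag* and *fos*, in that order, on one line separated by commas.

lodmifkagi, fosuh

Looking at the final sound of each stem: -uh when the stem ends in a voiceless consonant (*bugof*, *jenes*, *ak*); -i when the stem ends in a voiced consonant (*giwez*, *puhevzig*); -dil when the stem ends in a vowel (*volo*, *guha*, *te*).
The final sound of *lodmifkag* is /g/, which is a voiced consonant, so the suffix is -i, giving *lodmifkagi*.
*fos* — final sound /s/ (a voiceless consonant) → -uh → *fosuh*.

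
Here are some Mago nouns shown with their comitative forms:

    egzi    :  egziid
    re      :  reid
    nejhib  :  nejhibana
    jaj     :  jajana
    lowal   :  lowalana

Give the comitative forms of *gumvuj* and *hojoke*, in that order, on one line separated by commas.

Looking at the final sound of each stem: -ana when the stem ends in a consonant (*nejhib*, *jaj*, *lowal*); -id when the stem ends in a vowel (*egzi*, *re*).
The final sound of *gumvuj* is /j/, which is a consonant, so the suffix is -ana, giving *gumvujana*.
Since the final sound of *hojoke* is /e/ (a vowel), it takes -id, giving *hojokeid*.

gumvujana, hojokeid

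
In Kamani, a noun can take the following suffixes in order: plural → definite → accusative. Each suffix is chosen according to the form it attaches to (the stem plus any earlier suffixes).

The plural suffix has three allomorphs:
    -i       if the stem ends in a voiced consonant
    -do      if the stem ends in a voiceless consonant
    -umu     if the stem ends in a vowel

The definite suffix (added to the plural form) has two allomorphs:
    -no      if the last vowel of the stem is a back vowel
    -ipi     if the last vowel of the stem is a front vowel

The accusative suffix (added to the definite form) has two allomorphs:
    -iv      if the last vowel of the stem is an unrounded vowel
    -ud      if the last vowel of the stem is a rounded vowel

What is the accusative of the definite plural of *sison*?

*sison*: final sound = /n/, a voiced consonant → -i → *sisoni*.
The last vowel of the plural form *sisoni* is /i/, which is a front vowel, so the definite suffix is -ipi, giving *sisoniipi*.
The definite form *sisoniipi* — last vowel /i/ (an unrounded vowel) → -iv → *sisoniipiiv*.

sisoniipiiv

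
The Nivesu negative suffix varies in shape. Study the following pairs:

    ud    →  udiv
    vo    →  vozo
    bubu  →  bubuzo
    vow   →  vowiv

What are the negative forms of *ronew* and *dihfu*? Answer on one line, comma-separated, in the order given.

Looking at the final sound of each stem: -iv when the stem ends in a consonant (*ud*, *vow*); -zo when the stem ends in a vowel (*vo*, *bubu*).
The final sound of *ronew* is /w/, which is a consonant, so the suffix is -iv, giving *ronewiv*.
*dihfu*: final sound = /u/, a vowel → -zo → *dihfuzo*.

ronewiv, dihfuzo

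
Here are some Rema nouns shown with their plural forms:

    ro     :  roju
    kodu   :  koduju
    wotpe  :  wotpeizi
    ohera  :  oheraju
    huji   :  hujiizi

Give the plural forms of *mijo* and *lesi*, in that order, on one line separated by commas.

Looking at the last vowel of each stem: -izi when the last vowel of the stem is a front vowel (*wotpe*, *huji*); -ju when the last vowel of the stem is a back vowel (*ro*, *kodu*, *ohera*).
*mijo*: last vowel = /o/, a back vowel → -ju → *mijoju*.
The last vowel of *lesi* is /i/, which is a front vowel, so the suffix is -izi, giving *lesiizi*.

mijoju, lesiizi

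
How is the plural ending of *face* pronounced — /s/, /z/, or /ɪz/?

/ɪz/

The stem *face* ends in a sibilant (/s, z, ʃ, ʒ, tʃ, dʒ/).
The plural suffix surfaces as /ɪz/ after sibilants, /s/ after other voiceless consonants, and /z/ after other voiced sounds.
So the plural -s on *face* is pronounced /ɪz/.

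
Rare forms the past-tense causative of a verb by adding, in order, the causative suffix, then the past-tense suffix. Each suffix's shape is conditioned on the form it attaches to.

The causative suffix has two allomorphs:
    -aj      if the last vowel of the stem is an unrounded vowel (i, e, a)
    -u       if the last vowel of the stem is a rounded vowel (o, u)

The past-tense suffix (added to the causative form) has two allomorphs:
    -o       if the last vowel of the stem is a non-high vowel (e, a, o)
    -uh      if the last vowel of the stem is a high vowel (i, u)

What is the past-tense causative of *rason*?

The last vowel of *rason* is /o/, which is a rounded vowel, so the causative suffix is -u, giving *rasonu*.
Since the last vowel of the causative form *rasonu* is /u/ (a high vowel), it takes -uh, giving *rasonuuh*.

rasonuuh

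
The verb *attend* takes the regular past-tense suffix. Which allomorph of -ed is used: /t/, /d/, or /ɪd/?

The stem *attend* ends in /t/ or /d/.
The -ed suffix is realized as /ɪd/ after /t, d/; as /t/ after other voiceless consonants; and as /d/ after other voiced sounds.
So -ed on *attend* is pronounced /ɪd/.

/ɪd/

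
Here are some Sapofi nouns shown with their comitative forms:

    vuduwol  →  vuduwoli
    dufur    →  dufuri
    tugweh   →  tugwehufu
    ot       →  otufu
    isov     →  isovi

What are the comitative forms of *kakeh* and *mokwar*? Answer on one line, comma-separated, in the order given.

Looking at the final consonant of each stem: -ufu when the stem ends in a voiceless consonant (*tugweh*, *ot*); -i when the stem ends in a voiced consonant (*vuduwol*, *dufur*, *isov*).
Since the final consonant of *kakeh* is /h/ (voiceless), it takes -ufu, giving *kakehufu*.
The final consonant of *mokwar* is /r/, which is voiced, so the suffix is -i, giving *mokwari*.

kakehufu, mokwari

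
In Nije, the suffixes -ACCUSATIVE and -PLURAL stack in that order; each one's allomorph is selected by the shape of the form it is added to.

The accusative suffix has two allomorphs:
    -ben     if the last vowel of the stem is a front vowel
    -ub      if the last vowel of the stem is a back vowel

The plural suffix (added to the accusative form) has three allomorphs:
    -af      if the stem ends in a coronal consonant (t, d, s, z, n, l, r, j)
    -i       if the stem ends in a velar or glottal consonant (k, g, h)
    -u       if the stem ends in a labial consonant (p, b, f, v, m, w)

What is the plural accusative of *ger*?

gerbenaf

Since the last vowel of *ger* is /e/ (a front vowel), it takes -ben, giving *gerben*.
The accusative form *gerben*: final consonant = /n/, coronal → -af → *gerbenaf*.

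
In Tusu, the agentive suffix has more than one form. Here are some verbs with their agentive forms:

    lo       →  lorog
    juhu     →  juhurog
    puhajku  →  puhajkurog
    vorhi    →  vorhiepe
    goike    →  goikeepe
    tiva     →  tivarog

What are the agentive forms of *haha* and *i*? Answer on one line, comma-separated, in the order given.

Looking at the last vowel of each stem: -epe when the last vowel of the stem is a front vowel (*vorhi*, *goike*); -rog when the last vowel of the stem is a back vowel (*lo*, *juhu*, *puhajku*, *tiva*).
*haha* — last vowel /a/ (a back vowel) → -rog → *haharog*.
*i*: last vowel = /i/, a front vowel → -epe → *iepe*.

haharog, iepe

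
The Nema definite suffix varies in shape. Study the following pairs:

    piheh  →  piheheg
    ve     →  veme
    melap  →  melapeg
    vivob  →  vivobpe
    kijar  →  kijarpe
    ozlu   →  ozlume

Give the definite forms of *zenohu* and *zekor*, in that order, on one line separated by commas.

zenohume, zekorpe

The alternation tracks the final sound of the stem — -eg when the stem ends in a voiceless consonant (*piheh*, *melap*); -pe when the stem ends in a voiced consonant (*vivob*, *kijar*); -me when the stem ends in a vowel (*ve*, *ozlu*).
The final sound of *zenohu* is /u/, which is a vowel, so the suffix is -me, giving *zenohume*.
*zekor*: final sound = /r/, a voiced consonant → -pe → *zekorpe*.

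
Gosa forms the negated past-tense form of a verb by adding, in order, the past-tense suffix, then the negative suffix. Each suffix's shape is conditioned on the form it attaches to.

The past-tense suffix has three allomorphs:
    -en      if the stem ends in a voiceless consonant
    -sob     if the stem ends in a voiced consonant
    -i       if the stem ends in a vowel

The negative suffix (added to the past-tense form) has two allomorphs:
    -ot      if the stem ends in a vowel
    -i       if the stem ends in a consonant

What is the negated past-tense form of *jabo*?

jaboiot

*jabo*: final sound = /o/, a vowel → -i → *jaboi*.
The final sound of the past-tense form *jaboi* is /i/, which is a vowel, so the negative suffix is -ot, giving *jaboiot*.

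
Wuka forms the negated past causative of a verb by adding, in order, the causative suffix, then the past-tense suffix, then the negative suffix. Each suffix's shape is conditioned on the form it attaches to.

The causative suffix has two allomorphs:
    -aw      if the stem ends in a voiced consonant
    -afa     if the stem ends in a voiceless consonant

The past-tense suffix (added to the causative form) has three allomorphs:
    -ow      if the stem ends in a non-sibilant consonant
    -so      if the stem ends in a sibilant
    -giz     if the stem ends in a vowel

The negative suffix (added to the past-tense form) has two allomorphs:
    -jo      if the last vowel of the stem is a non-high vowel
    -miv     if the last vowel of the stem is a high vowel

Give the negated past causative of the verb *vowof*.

vowofafagizmiv

*vowof*: final consonant = /f/, voiceless → -afa → *vowofafa*.
The final sound of the causative form *vowofafa* is /a/, which is a vowel, so the past-tense suffix is -giz, giving *vowofafagiz*.
The past-tense form *vowofafagiz*: last vowel = /i/, a high vowel → -miv → *vowofafagizmiv*.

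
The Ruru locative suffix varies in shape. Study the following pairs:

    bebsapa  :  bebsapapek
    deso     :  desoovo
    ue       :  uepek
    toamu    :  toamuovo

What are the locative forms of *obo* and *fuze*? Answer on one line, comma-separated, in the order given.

oboovo, fuzepek

The pattern is rounding harmony: -ovo when the last vowel of the stem is a rounded vowel (*deso*, *toamu*); -pek when the last vowel of the stem is an unrounded vowel (*bebsapa*, *ue*).
The last vowel of *obo* is /o/, which is a rounded vowel, so the suffix is -ovo, giving *oboovo*.
*fuze*: last vowel = /e/, an unrounded vowel → -pek → *fuzepek*.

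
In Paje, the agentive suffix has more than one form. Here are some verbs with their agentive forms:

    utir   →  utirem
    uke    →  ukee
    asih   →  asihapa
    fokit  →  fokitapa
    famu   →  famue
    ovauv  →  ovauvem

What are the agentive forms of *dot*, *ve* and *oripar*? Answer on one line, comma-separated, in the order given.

dotapa, vee, oriparem

The suffix is conditioned by the final sound: -apa when the stem ends in a voiceless consonant (*asih*, *fokit*); -em when the stem ends in a voiced consonant (*utir*, *ovauv*); -e when the stem ends in a vowel (*uke*, *famu*).
Since the final sound of *dot* is /t/ (a voiceless consonant), it takes -apa, giving *dotapa*.
*ve* — final sound /e/ (a vowel) → -e → *vee*.
Since the final sound of *oripar* is /r/ (a voiced consonant), it takes -em, giving *oriparem*.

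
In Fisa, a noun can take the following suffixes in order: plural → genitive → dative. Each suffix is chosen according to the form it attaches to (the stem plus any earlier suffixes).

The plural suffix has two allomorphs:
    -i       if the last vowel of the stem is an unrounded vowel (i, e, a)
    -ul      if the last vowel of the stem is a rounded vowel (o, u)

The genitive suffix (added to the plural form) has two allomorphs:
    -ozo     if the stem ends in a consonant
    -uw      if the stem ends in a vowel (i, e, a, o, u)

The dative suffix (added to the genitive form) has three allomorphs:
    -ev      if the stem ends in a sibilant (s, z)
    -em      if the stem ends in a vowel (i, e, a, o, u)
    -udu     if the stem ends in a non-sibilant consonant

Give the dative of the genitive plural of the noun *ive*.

*ive* — last vowel /e/ (an unrounded vowel) → -i → *ivei*.
The plural form *ivei* — final sound /i/ (a vowel) → -uw → *iveiuw*.
Since the final sound of the genitive form *iveiuw* is /w/ (a non-sibilant consonant), it takes -udu, giving *iveiuwudu*.

iveiuwudu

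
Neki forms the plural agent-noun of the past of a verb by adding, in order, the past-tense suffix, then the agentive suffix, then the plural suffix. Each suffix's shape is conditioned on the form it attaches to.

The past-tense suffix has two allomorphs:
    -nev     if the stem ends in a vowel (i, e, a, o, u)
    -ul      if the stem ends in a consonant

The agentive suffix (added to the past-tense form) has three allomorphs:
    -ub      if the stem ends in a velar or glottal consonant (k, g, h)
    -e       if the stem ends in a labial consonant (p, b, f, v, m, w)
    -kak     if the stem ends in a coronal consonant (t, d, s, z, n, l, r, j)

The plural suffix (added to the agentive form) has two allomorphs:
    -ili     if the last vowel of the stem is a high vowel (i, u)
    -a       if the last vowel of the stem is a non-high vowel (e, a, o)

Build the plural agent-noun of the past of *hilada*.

*hilada* — final sound /a/ (a vowel) → -nev → *hiladanev*.
The final consonant of the past-tense form *hiladanev* is /v/, which is labial, so the agentive suffix is -e, giving *hiladaneve*.
The last vowel of the agentive form *hiladaneve* is /e/, which is a non-high vowel, so the plural suffix is -a, giving *hiladanevea*.

hiladanevea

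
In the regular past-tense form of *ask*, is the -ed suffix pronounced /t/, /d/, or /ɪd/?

The stem *ask* ends in a voiceless consonant other than /t/.
The -ed suffix is realized as /ɪd/ after /t, d/; as /t/ after other voiceless consonants; and as /d/ after other voiced sounds.
So -ed on *ask* is pronounced /t/.

/t/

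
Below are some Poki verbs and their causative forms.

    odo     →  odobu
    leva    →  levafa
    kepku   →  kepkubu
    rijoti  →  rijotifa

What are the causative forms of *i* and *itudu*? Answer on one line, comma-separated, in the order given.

Looking at the last vowel of each stem: -bu when the last vowel of the stem is a rounded vowel (*odo*, *kepku*); -fa when the last vowel of the stem is an unrounded vowel (*leva*, *rijoti*).
Since the last vowel of *i* is /i/ (an unrounded vowel), it takes -fa, giving *ifa*.
*itudu*: last vowel = /u/, a rounded vowel → -bu → *itudubu*.

ifa, itudubu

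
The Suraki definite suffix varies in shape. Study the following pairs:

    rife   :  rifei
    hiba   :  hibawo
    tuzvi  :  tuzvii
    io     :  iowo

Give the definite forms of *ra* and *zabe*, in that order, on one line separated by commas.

rawo, zabei

The pattern is front/back vowel harmony: -i when the last vowel of the stem is a front vowel (*rife*, *tuzvi*); -wo when the last vowel of the stem is a back vowel (*hiba*, *io*).
Since the last vowel of *ra* is /a/ (a back vowel), it takes -wo, giving *rawo*.
Since the last vowel of *zabe* is /e/ (a front vowel), it takes -i, giving *zabei*.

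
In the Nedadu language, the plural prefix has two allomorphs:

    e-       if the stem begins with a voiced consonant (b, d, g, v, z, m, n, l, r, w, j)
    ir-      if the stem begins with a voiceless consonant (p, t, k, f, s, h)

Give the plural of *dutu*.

edutu

*dutu*: first consonant = /d/, voiced → e- → *edutu*.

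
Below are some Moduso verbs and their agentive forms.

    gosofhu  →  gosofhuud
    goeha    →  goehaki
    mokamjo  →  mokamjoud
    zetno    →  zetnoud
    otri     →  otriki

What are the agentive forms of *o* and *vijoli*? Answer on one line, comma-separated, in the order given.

The pattern is rounding harmony: -ud when the last vowel of the stem is a rounded vowel (*gosofhu*, *mokamjo*, *zetno*); -ki when the last vowel of the stem is an unrounded vowel (*goeha*, *otri*).
*o* — last vowel /o/ (a rounded vowel) → -ud → *oud*.
*vijoli* — last vowel /i/ (an unrounded vowel) → -ki → *vijoliki*.

oud, vijoliki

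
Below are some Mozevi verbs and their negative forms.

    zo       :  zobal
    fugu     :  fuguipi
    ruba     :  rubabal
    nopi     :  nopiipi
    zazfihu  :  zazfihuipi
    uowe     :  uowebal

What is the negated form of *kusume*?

kusumebal

The pattern is height harmony: -ipi when the last vowel of the stem is a high vowel (*fugu*, *nopi*, *zazfihu*); -bal when the last vowel of the stem is a non-high vowel (*zo*, *ruba*, *uowe*).
The last vowel of *kusume* is /e/, which is a non-high vowel, so the suffix is -bal, giving *kusumebal*.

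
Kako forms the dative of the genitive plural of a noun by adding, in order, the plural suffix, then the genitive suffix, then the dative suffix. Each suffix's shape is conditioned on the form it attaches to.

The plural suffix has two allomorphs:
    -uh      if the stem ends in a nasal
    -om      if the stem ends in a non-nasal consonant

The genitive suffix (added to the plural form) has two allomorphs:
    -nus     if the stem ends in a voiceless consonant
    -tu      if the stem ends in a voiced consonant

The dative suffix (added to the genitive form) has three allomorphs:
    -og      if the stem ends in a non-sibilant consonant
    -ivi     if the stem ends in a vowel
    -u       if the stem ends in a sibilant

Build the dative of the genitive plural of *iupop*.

The final consonant of *iupop* is /p/, which is non-nasal, so the plural suffix is -om, giving *iupopom*.
The final consonant of the plural form *iupopom* is /m/, which is voiced, so the genitive suffix is -tu, giving *iupopomtu*.
The final sound of the genitive form *iupopomtu* is /u/, which is a vowel, so the dative suffix is -ivi, giving *iupopomtuivi*.

iupopomtuivi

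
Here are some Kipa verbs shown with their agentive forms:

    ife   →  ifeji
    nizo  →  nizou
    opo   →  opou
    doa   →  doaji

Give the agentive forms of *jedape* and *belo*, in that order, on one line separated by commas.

jedapeji, belou

The suffix is conditioned by the last vowel: -u when the last vowel of the stem is a rounded vowel (*nizo*, *opo*); -ji when the last vowel of the stem is an unrounded vowel (*ife*, *doa*).
*jedape* — last vowel /e/ (an unrounded vowel) → -ji → *jedapeji*.
The last vowel of *belo* is /o/, which is a rounded vowel, so the suffix is -u, giving *belou*.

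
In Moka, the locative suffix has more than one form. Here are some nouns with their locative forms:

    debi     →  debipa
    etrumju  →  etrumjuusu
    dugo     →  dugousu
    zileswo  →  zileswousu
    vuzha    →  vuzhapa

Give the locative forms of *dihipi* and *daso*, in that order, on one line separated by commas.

The pattern is rounding harmony: -usu when the last vowel of the stem is a rounded vowel (*etrumju*, *dugo*, *zileswo*); -pa when the last vowel of the stem is an unrounded vowel (*debi*, *vuzha*).
The last vowel of *dihipi* is /i/, which is an unrounded vowel, so the suffix is -pa, giving *dihipipa*.
Since the last vowel of *daso* is /o/ (a rounded vowel), it takes -usu, giving *dasousu*.

dihipipa, dasousu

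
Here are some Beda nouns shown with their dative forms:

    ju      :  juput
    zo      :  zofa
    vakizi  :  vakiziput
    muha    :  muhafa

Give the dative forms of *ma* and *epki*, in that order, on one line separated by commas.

The suffix is conditioned by the last vowel: -put when the last vowel of the stem is a high vowel (*ju*, *vakizi*); -fa when the last vowel of the stem is a non-high vowel (*zo*, *muha*).
Since the last vowel of *ma* is /a/ (a non-high vowel), it takes -fa, giving *mafa*.
*epki* — last vowel /i/ (a high vowel) → -put → *epkiput*.

mafa, epkiput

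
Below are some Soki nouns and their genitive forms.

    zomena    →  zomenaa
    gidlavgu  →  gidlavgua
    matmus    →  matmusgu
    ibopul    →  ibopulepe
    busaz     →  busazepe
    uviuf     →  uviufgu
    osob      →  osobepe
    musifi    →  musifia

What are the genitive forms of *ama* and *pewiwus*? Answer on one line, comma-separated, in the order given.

The pattern is voicing of the final sound: -gu when the stem ends in a voiceless consonant (*matmus*, *uviuf*); -epe when the stem ends in a voiced consonant (*ibopul*, *busaz*, *osob*); -a when the stem ends in a vowel (*zomena*, *gidlavgu*, *musifi*).
Since the final sound of *ama* is /a/ (a vowel), it takes -a, giving *amaa*.
Since the final sound of *pewiwus* is /s/ (a voiceless consonant), it takes -gu, giving *pewiwusgu*.

amaa, pewiwusgu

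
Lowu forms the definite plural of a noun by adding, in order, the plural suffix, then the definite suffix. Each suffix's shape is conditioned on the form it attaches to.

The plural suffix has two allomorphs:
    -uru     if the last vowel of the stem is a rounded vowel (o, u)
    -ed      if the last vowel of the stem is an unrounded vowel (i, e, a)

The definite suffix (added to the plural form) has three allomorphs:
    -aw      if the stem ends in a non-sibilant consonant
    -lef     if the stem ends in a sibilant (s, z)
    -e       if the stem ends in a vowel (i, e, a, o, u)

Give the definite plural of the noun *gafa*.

gafaedaw

Since the last vowel of *gafa* is /a/ (an unrounded vowel), it takes -ed, giving *gafaed*.
Since the final sound of the plural form *gafaed* is /d/ (a non-sibilant consonant), it takes -aw, giving *gafaedaw*.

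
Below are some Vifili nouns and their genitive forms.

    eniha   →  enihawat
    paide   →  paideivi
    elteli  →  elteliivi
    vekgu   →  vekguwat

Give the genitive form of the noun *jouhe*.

jouheivi

The suffix is conditioned by the last vowel: -ivi when the last vowel of the stem is a front vowel (*paide*, *elteli*); -wat when the last vowel of the stem is a back vowel (*eniha*, *vekgu*).
The last vowel of *jouhe* is /e/, which is a front vowel, so the suffix is -ivi, giving *jouheivi*.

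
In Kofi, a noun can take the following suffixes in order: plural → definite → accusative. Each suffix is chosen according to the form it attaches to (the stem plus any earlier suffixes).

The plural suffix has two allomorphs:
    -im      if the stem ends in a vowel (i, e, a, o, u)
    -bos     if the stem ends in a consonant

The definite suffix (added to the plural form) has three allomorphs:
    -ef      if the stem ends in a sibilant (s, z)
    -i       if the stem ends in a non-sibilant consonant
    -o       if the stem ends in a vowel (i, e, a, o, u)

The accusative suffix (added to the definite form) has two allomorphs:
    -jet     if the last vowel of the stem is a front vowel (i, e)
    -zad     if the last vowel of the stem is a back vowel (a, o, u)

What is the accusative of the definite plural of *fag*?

fagbosefjet

*fag* — final sound /g/ (a consonant) → -bos → *fagbos*.
The plural form *fagbos*: final sound = /s/, a sibilant → -ef → *fagbosef*.
The definite form *fagbosef*: last vowel = /e/, a front vowel → -jet → *fagbosefjet*.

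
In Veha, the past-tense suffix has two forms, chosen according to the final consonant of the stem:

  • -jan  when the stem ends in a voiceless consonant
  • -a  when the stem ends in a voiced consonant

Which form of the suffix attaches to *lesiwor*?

-a

*lesiwor*: final consonant = /r/, voiced → -a.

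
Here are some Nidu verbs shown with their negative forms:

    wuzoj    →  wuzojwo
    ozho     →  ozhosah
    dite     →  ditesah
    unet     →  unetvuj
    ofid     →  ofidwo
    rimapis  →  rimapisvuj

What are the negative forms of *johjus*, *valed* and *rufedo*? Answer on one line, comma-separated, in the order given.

johjusvuj, valedwo, rufedosah

Looking at the final sound of each stem: -vuj when the stem ends in a voiceless consonant (*unet*, *rimapis*); -wo when the stem ends in a voiced consonant (*wuzoj*, *ofid*); -sah when the stem ends in a vowel (*ozho*, *dite*).
The final sound of *johjus* is /s/, which is a voiceless consonant, so the suffix is -vuj, giving *johjusvuj*.
*valed*: final sound = /d/, a voiced consonant → -wo → *valedwo*.
*rufedo* — final sound /o/ (a vowel) → -sah → *rufedosah*.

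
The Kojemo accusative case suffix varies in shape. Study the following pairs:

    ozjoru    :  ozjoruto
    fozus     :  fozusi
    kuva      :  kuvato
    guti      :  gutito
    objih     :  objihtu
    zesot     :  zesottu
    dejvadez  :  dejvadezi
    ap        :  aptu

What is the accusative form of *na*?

nato

The alternation tracks the final sound of the stem — -i when the stem ends in a sibilant (*fozus*, *dejvadez*); -tu when the stem ends in a non-sibilant consonant (*objih*, *zesot*, *ap*); -to when the stem ends in a vowel (*ozjoru*, *kuva*, *guti*).
The final sound of *na* is /a/, which is a vowel, so the suffix is -to, giving *nato*.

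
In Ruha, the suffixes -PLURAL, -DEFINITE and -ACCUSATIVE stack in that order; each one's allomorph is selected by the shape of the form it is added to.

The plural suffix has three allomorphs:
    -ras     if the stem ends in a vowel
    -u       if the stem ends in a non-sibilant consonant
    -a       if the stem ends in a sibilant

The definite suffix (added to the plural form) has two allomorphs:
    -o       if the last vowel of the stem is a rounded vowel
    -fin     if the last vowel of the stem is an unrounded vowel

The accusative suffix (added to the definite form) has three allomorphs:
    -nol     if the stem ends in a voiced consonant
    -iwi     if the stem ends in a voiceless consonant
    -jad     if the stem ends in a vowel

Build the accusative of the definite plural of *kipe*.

Since the final sound of *kipe* is /e/ (a vowel), it takes -ras, giving *kiperas*.
The last vowel of the plural form *kiperas* is /a/, which is an unrounded vowel, so the definite suffix is -fin, giving *kiperasfin*.
The definite form *kiperasfin*: final sound = /n/, a voiced consonant → -nol → *kiperasfinnol*.

kiperasfinnol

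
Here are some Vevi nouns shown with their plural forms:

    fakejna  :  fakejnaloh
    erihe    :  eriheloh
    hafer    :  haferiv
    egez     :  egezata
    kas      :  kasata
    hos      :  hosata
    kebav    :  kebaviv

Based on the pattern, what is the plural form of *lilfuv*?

The suffix is conditioned by the final sound: -ata when the stem ends in a sibilant (*egez*, *kas*, *hos*); -iv when the stem ends in a non-sibilant consonant (*hafer*, *kebav*); -loh when the stem ends in a vowel (*fakejna*, *erihe*).
Since the final sound of *lilfuv* is /v/ (a non-sibilant consonant), it takes -iv, giving *lilfuviv*.

lilfuviv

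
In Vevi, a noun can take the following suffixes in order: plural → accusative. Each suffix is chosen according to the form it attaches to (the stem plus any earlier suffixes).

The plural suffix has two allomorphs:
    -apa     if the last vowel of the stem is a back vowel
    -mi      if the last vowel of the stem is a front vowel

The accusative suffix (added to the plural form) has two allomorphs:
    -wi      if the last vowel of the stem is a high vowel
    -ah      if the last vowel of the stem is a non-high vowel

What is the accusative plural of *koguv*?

*koguv* — last vowel /u/ (a back vowel) → -apa → *koguvapa*.
The plural form *koguvapa*: last vowel = /a/, a non-high vowel → -ah → *koguvapaah*.

koguvapaah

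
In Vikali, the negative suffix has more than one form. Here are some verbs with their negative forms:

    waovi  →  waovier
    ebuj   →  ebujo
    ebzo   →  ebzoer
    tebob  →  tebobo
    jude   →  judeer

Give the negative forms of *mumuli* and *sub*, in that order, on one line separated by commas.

mumulier, subo

Looking at the final sound of each stem: -o when the stem ends in a consonant (*ebuj*, *tebob*); -er when the stem ends in a vowel (*waovi*, *ebzo*, *jude*).
*mumuli* — final sound /i/ (a vowel) → -er → *mumulier*.
*sub*: final sound = /b/, a consonant → -o → *subo*.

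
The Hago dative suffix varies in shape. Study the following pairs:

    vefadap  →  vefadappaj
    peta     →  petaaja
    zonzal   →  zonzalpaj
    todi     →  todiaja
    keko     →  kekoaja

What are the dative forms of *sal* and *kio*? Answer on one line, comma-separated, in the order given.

The pattern is consonant vs. vowel: -paj when the stem ends in a consonant (*vefadap*, *zonzal*); -aja when the stem ends in a vowel (*peta*, *todi*, *keko*).
The final sound of *sal* is /l/, which is a consonant, so the suffix is -paj, giving *salpaj*.
*kio*: final sound = /o/, a vowel → -aja → *kioaja*.

salpaj, kioaja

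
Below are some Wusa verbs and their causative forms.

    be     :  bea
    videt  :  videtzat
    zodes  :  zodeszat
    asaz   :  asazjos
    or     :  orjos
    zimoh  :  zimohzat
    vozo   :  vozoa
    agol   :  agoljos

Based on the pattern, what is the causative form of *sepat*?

The pattern is voicing of the final sound: -zat when the stem ends in a voiceless consonant (*videt*, *zodes*, *zimoh*); -jos when the stem ends in a voiced consonant (*asaz*, *or*, *agol*); -a when the stem ends in a vowel (*be*, *vozo*).
The final sound of *sepat* is /t/, which is a voiceless consonant, so the suffix is -zat, giving *sepatzat*.

sepatzat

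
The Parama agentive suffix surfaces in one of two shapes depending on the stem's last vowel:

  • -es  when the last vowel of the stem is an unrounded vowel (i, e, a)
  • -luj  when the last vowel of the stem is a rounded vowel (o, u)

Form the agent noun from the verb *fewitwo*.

fewitwoluj

The last vowel of *fewitwo* is /o/, which is a rounded vowel, so the suffix is -luj, giving *fewitwoluj*.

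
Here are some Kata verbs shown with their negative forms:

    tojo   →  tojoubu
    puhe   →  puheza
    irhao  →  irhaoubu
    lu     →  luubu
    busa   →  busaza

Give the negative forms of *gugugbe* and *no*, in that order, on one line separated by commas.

Looking at the last vowel of each stem: -ubu when the last vowel of the stem is a rounded vowel (*tojo*, *irhao*, *lu*); -za when the last vowel of the stem is an unrounded vowel (*puhe*, *busa*).
The last vowel of *gugugbe* is /e/, which is an unrounded vowel, so the suffix is -za, giving *gugugbeza*.
Since the last vowel of *no* is /o/ (a rounded vowel), it takes -ubu, giving *noubu*.

gugugbeza, noubu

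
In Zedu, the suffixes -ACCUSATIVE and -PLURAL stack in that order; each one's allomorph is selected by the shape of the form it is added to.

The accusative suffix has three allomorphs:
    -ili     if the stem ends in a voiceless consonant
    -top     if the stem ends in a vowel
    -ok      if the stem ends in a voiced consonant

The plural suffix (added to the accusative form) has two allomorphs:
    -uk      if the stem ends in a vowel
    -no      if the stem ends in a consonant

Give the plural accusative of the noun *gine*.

ginetopno

The final sound of *gine* is /e/, which is a vowel, so the accusative suffix is -top, giving *ginetop*.
The accusative form *ginetop*: final sound = /p/, a consonant → -no → *ginetopno*.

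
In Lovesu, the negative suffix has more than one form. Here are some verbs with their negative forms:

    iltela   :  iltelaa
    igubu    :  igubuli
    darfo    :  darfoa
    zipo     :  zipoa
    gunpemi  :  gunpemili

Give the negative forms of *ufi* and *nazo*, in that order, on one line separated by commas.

ufili, nazoa

The suffix is conditioned by the last vowel: -li when the last vowel of the stem is a high vowel (*igubu*, *gunpemi*); -a when the last vowel of the stem is a non-high vowel (*iltela*, *darfo*, *zipo*).
The last vowel of *ufi* is /i/, which is a high vowel, so the suffix is -li, giving *ufili*.
Since the last vowel of *nazo* is /o/ (a non-high vowel), it takes -a, giving *nazoa*.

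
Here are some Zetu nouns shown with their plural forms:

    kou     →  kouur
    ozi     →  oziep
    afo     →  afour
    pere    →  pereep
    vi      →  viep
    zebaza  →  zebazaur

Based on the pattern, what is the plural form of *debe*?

The alternation tracks the last vowel of the stem — -ep when the last vowel of the stem is a front vowel (*ozi*, *pere*, *vi*); -ur when the last vowel of the stem is a back vowel (*kou*, *afo*, *zebaza*).
*debe* — last vowel /e/ (a front vowel) → -ep → *debeep*.

debeep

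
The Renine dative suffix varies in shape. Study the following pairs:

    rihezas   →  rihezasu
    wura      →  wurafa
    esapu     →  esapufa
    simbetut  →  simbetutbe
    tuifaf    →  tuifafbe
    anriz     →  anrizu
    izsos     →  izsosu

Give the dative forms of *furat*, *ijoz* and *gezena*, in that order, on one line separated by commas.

furatbe, ijozu, gezenafa

The alternation tracks the final sound of the stem — -u when the stem ends in a sibilant (*rihezas*, *anriz*, *izsos*); -be when the stem ends in a non-sibilant consonant (*simbetut*, *tuifaf*); -fa when the stem ends in a vowel (*wura*, *esapu*).
Since the final sound of *furat* is /t/ (a non-sibilant consonant), it takes -be, giving *furatbe*.
*ijoz*: final sound = /z/, a sibilant → -u → *ijozu*.
*gezena* — final sound /a/ (a vowel) → -fa → *gezenafa*.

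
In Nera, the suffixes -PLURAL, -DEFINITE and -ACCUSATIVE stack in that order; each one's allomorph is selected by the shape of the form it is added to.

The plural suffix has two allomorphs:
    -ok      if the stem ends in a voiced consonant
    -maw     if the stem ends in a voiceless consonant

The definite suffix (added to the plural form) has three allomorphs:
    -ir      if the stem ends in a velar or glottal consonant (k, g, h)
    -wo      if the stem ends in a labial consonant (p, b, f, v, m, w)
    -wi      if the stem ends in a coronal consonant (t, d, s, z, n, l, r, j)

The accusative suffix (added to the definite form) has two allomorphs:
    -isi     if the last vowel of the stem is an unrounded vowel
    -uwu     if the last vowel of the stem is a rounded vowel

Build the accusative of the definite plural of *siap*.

*siap* — final consonant /p/ (voiceless) → -maw → *siapmaw*.
The plural form *siapmaw*: final consonant = /w/, labial → -wo → *siapmawwo*.
The last vowel of the definite form *siapmawwo* is /o/, which is a rounded vowel, so the accusative suffix is -uwu, giving *siapmawwouwu*.

siapmawwouwu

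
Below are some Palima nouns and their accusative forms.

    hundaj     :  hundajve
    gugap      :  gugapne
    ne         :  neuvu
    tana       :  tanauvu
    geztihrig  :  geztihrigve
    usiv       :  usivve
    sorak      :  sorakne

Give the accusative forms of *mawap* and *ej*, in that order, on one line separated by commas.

mawapne, ejve

The alternation tracks the final sound of the stem — -ne when the stem ends in a voiceless consonant (*gugap*, *sorak*); -ve when the stem ends in a voiced consonant (*hundaj*, *geztihrig*, *usiv*); -uvu when the stem ends in a vowel (*ne*, *tana*).
The final sound of *mawap* is /p/, which is a voiceless consonant, so the suffix is -ne, giving *mawapne*.
*ej* — final sound /j/ (a voiced consonant) → -ve → *ejve*.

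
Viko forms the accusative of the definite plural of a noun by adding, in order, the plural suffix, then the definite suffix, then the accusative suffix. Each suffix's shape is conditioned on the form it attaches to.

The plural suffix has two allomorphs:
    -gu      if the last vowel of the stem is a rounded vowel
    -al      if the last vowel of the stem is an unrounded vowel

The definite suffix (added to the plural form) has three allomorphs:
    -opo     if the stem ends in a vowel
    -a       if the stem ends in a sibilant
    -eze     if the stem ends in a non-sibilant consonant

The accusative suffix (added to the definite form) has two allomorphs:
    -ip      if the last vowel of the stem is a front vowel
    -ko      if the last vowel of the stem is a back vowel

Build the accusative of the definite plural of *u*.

uguopoko

The last vowel of *u* is /u/, which is a rounded vowel, so the plural suffix is -gu, giving *ugu*.
Since the final sound of the plural form *ugu* is /u/ (a vowel), it takes -opo, giving *uguopo*.
The last vowel of the definite form *uguopo* is /o/, which is a back vowel, so the accusative suffix is -ko, giving *uguopoko*.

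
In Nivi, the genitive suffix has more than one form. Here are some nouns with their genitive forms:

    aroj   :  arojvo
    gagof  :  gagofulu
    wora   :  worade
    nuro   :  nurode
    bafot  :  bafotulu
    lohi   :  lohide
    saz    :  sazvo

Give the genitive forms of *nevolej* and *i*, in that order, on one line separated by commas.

nevolejvo, ide

The pattern is voicing of the final sound: -ulu when the stem ends in a voiceless consonant (*gagof*, *bafot*); -vo when the stem ends in a voiced consonant (*aroj*, *saz*); -de when the stem ends in a vowel (*wora*, *nuro*, *lohi*).
*nevolej* — final sound /j/ (a voiced consonant) → -vo → *nevolejvo*.
Since the final sound of *i* is /i/ (a vowel), it takes -de, giving *ide*.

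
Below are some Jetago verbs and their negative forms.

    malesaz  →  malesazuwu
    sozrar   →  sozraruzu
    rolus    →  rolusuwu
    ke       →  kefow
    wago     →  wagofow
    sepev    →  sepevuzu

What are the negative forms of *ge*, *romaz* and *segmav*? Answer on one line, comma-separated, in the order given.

gefow, romazuwu, segmavuzu

The suffix is conditioned by the final sound: -uwu when the stem ends in a sibilant (*malesaz*, *rolus*); -uzu when the stem ends in a non-sibilant consonant (*sozrar*, *sepev*); -fow when the stem ends in a vowel (*ke*, *wago*).
The final sound of *ge* is /e/, which is a vowel, so the suffix is -fow, giving *gefow*.
*romaz* — final sound /z/ (a sibilant) → -uwu → *romazuwu*.
Since the final sound of *segmav* is /v/ (a non-sibilant consonant), it takes -uzu, giving *segmavuzu*.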